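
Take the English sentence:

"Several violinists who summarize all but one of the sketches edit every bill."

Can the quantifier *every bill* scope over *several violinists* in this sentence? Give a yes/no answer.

Yes

Although the sentence contains a relative clause (*who summarize all but one of the sketches*), *every bill* is outside it, in the matrix VP.
Since no island is crossed, the inverse ordering is licensed alongside surface scope.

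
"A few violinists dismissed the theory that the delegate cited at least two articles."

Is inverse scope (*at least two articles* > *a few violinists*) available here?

No

Structurally, *at least two articles* is inside the complex NP *the theory that the delegate cited at least two articles*.
Noun-complement clauses are scope islands (the Complex NP Constraint): a quantifier inside one cannot scope into the matrix.
Hence only narrow scope for *at least two articles* (under *a few violinists*) survives.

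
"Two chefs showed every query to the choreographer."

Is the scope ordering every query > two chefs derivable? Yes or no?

Yes

*every query* is the matrix object and *two chefs* the matrix subject; the two are clausemates.
Since no island is crossed, the inverse ordering is licensed alongside surface scope.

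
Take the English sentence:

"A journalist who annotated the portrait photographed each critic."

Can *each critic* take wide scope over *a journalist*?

Yes

The relative clause *who annotated the portrait* modifies *a journalist*, but *each critic* is not inside that relative clause — it is an argument of the matrix verb.
QR within a single clause is free, so the lower quantifier may take scope over the higher one.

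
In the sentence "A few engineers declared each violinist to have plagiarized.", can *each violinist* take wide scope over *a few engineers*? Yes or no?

The ECM infinitive is scope-transparent — *each violinist* is free to raise above *a few engineers*.
No island intervenes, so both surface and inverse scope are derivable.
Both orderings are possible: *a few engineers* > *each violinist* and *each violinist* > *a few engineers*.

Yes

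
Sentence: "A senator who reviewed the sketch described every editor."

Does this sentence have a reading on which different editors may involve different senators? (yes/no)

This is the *every editor* > *a senator* reading.
The RC *who reviewed the sketch* is an island, but *every editor* is not inside it — it is the matrix object, a clausemate of *a senator*.
QR within a single clause is free, so the lower quantifier may take scope over the higher one.
The sentence is scopally ambiguous between *a senator* > *every editor* and *every editor* > *a senator*.

Yes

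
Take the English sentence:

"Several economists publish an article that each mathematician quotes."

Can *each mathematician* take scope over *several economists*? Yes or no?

No

The target quantifier *each mathematician* is part of the relative clause *that each mathematician quotes* modifying *an article*.
QR out of a relative clause is ruled out by the relative-clause island constraint.
So *each mathematician* cannot raise high enough to outscope *several economists*; only the surface ordering *several economists* > *each mathematician* is available.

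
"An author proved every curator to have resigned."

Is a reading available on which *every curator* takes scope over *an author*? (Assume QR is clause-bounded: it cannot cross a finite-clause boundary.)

*every curator* is an ECM subject; ECM complements are not islands, and the embedded quantifier may take matrix scope.
No island intervenes, so both surface and inverse scope are derivable.
Both orderings are possible: *an author* > *every curator* and *every curator* > *an author*.

Yes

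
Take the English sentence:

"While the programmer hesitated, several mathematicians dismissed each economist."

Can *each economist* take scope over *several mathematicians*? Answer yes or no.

The adjunct island is irrelevant here — *each economist* and *several mathematicians* are both in the matrix clause.
Ordinary QR to a clause-peripheral position gives the wide-scope LF for the lower DP.

Yes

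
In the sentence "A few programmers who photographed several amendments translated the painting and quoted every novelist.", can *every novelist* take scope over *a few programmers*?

*every novelist* sits inside one conjunct of the coordinate structure (*quoted every novelist*).
A quantifier cannot raise out of one conjunct of a coordination across the whole coordinate structure — the CSC applies to QR.
So the wide-scope reading for *every novelist* is blocked.

No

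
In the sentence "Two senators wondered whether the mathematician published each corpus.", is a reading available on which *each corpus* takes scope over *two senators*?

The DP *each corpus* is contained in the embedded question *whether the mathematician published each corpus*.
Embedded wh-clauses are opaque for QR, so the quantifier stays inside the question.
Hence only narrow scope for *each corpus* (under *two senators*) survives.

No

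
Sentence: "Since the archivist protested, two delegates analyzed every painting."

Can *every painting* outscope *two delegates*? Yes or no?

The adjunct island is irrelevant here — *every painting* and *two delegates* are both in the matrix clause.
Since no island is crossed, the inverse ordering is licensed alongside surface scope.
So *every painting* > *two delegates* is among the available readings.

Yes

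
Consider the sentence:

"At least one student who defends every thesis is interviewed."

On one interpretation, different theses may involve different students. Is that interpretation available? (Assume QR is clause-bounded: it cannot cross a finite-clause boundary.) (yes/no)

No

This is the *every thesis* > *at least one student* reading.
*every thesis* occurs within the relative clause *who defends every thesis*.
Quantifiers inside a relative clause are trapped there; the RC boundary blocks QR.
Hence only narrow scope for *every thesis* (under *at least one student*) survives.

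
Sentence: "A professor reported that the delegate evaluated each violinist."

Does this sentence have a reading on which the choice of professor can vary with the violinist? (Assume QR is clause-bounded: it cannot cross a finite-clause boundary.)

No

This is the *each violinist* > *a professor* reading.
Structurally, *each violinist* is inside the finite complement clause *that the delegate evaluated each violinist*.
With QR restricted to its own tensed clause, the embedded quantifier cannot reach a matrix scope position.
So *each violinist* cannot raise high enough to outscope *a professor*; only the surface ordering *a professor* > *each violinist* is available.
(Only the surface reading survives: one fixed professor with respect to all the relevant violinists.)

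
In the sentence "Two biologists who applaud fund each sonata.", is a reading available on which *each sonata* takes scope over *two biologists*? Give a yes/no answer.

Yes

The relative clause *who applaud* modifies *two biologists*, but *each sonata* is not inside that relative clause — it is an argument of the matrix verb.
QR within a single clause is free, so the lower quantifier may take scope over the higher one.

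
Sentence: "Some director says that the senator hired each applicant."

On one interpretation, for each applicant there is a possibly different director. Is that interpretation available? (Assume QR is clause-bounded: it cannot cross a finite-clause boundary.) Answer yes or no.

No

That reading corresponds to *each applicant* > *some director*.
*each applicant* occurs within the finite complement clause *that the senator hired each applicant*.
Given the clause-boundedness assumption, QR cannot cross the finite CP into the matrix.
*each applicant* > *some director* would require crossing that boundary, which is illicit.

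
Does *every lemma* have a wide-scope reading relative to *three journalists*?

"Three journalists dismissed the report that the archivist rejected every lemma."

*every lemma* sits inside the complex NP *the report that the archivist rejected every lemma*.
Since the clause is the complement of a nominal head, the CNPC blocks scope extraction.
So *every lemma* cannot raise high enough to outscope *three journalists*; only the surface ordering *three journalists* > *every lemma* is available.

No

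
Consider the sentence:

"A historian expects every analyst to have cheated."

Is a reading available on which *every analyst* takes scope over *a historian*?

*every analyst* is the subject of an ECM infinitive — the infinitival complement of an ECM verb is not a scope island, so *every analyst* can raise into the matrix clause.
QR within a single clause is free, so the lower quantifier may take scope over the higher one.
Both orderings are possible: *a historian* > *every analyst* and *every analyst* > *a historian*.

Yes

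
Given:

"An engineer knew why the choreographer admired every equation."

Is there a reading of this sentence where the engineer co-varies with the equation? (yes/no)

No

The paraphrase describes the scope ordering *every equation* > *an engineer*.
Structurally, *every equation* is inside the embedded question *why the choreographer admired every equation*.
Embedded questions are wh-islands: a quantifier inside an indirect question cannot QR into the matrix clause.
So *every equation* cannot raise to a position above *an engineer*.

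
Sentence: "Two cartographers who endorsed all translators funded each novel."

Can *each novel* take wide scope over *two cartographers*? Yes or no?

*each novel* is a matrix argument; only *two cartographers* is modified by the relative clause *who endorsed all translators*, so the RC island is irrelevant to the target quantifier.
No island intervenes, so both surface and inverse scope are derivable.

Yes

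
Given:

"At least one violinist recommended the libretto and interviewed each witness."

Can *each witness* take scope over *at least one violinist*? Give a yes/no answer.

Structurally, *each witness* is inside one conjunct of the coordinate structure (*interviewed each witness*).
The Coordinate Structure Constraint blocks movement (including QR) out of a single conjunct.
Hence only narrow scope for *each witness* (under *at least one violinist*) survives.

No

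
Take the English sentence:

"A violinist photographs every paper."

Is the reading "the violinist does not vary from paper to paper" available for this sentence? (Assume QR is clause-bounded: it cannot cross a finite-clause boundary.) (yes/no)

The described interpretation is the *a violinist* > *every paper* scoping.
Nothing needs to raise for *a violinist* > *every paper*, so no island constraint is at stake.

Yes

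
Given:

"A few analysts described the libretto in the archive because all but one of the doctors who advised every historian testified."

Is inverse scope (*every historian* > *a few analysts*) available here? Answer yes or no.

*every historian* sits inside the relative clause *who advised every historian*, which is itself inside the adjunct *because all but one of the doctors who advised every historian testified*.
Both the relative clause and the enclosing adjunct are scope islands; QR cannot cross either.
Hence only narrow scope for *every historian* (under *a few analysts*) survives.

No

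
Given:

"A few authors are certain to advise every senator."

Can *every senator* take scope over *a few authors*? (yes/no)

*every senator* is the object of the infinitival complement of a raising predicate; raising infinitives are transparent for QR, so the two DPs are in effect clausemates.
No island intervenes, so both surface and inverse scope are derivable.

Yes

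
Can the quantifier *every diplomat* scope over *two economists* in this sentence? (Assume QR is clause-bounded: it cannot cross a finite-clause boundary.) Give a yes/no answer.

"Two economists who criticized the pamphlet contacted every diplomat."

Yes

The RC *who criticized the pamphlet* is an island, but *every diplomat* is not inside it — it is the matrix object, a clausemate of *two economists*.
Nothing blocks QR of the lower DP to a position above the higher one, so inverse scope is available.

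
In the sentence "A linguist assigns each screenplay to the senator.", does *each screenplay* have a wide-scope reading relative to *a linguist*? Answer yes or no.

Yes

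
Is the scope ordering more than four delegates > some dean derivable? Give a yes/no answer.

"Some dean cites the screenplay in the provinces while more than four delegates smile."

No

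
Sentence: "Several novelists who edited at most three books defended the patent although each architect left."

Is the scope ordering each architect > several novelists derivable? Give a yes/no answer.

*each architect* sits inside the adjunct clause *although each architect left*.
Scope out of an adjunct clause is unavailable: QR respects the adjunct-island constraint.
So the wide-scope reading for *each architect* is blocked.

No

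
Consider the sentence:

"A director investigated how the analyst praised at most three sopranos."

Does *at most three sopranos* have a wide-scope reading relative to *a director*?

*at most three sopranos* occurs within the embedded question *how the analyst praised at most three sopranos*.
QR across an interrogative CP boundary is ruled out as a wh-island violation.
*at most three sopranos* > *a director* would require crossing that boundary, which is illicit.
(Only the surface reading survives: one fixed director with respect to all the relevant sopranos.)

No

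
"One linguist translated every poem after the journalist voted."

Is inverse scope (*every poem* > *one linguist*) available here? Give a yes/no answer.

Although there is an adjunct clause, *every poem* is in the main clause, not inside the adjunct.
With no island boundary between them, the object can take inverse scope over the subject via ordinary QR within the clause.

Yes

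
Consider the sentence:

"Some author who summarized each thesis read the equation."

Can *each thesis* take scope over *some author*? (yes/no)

No

*each thesis* is embedded in the relative clause *who summarized each thesis*.
A relative clause is a scope island — quantifier raising cannot cross its boundary.
*each thesis* is confined to the island and cannot take scope over *some author*.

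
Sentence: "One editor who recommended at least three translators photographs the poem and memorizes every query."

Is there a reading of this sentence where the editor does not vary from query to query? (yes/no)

Yes

The paraphrase describes the scope ordering *one editor* > *every query*.
That is the surface-scope ordering, which is always one of the available readings — island constraints only ever restrict inverse scope.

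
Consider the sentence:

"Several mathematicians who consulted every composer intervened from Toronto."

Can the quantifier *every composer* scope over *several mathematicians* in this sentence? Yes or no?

No

*every composer* is embedded in the relative clause *who consulted every composer*.
QR out of a relative clause is ruled out by the relative-clause island constraint.
So the wide-scope reading for *every composer* is blocked.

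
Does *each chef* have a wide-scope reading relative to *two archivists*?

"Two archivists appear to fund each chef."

*each chef* is inside a raising infinitive, which is transparent to QR (no CP barrier), so it behaves as a matrix argument.
No island intervenes, so both surface and inverse scope are derivable.

Yes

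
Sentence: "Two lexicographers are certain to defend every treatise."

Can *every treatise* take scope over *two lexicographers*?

Yes

The matrix predicate is a raising verb, whose infinitival complement is not a scope island — *every treatise* can QR into the matrix clause.
Ordinary QR to a clause-peripheral position gives the wide-scope LF for the lower DP.
Both orderings are possible: *two lexicographers* > *every treatise* and *every treatise* > *two lexicographers*.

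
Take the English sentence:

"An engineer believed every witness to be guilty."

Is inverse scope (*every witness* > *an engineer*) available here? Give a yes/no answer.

*every witness* is an ECM subject; ECM complements are not islands, and the embedded quantifier may take matrix scope.
QR within a single clause is free, so the lower quantifier may take scope over the higher one.
So *every witness* > *an engineer* is among the available readings.

Yes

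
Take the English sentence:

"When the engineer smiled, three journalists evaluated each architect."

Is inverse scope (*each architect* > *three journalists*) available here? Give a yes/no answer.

The adjunct clause does not contain *each architect*, which is the matrix object.
Clause-internal QR can adjoin the lower DP above the subject, yielding the inverse reading.

Yes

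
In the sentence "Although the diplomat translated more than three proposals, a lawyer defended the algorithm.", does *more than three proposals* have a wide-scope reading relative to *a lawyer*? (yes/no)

The target quantifier *more than three proposals* is part of the adjunct clause *although the diplomat translated more than three proposals*.
Adjunct clauses are scope islands: a quantifier inside an adjunct cannot raise into the matrix clause.
There is no licit LF on which *more than three proposals* c-commands *a lawyer*.

No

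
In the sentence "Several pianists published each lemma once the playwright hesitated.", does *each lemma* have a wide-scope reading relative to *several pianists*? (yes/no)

Neither queried DP is inside the adjunct, so the adjunct-island constraint does not apply.
With no island boundary between them, the object can take inverse scope over the subject via ordinary QR within the clause.

Yes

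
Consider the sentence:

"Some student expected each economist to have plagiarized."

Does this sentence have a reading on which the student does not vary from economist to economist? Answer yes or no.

This is the *some student* > *each economist* reading.
Nothing needs to raise for *some student* > *each economist*, so no island constraint is at stake.

Yes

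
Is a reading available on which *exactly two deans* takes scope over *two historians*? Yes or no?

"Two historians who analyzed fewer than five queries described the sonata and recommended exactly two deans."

No

*exactly two deans* occurs within one conjunct of the coordinate structure (*recommended exactly two deans*).
Coordinate structures are islands for non-across-the-board movement, QR included.
*exactly two deans* is confined to the island and cannot take scope over *two historians*.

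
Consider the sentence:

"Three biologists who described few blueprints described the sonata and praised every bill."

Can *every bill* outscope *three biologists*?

*every bill* is embedded in one conjunct of the coordinate structure (*praised every bill*).
QR out of a conjunct would have to apply non-ATB, which the CSC forbids.
So *every bill* cannot raise high enough to outscope *three biologists*; only the surface ordering *three biologists* > *every bill* is available.

No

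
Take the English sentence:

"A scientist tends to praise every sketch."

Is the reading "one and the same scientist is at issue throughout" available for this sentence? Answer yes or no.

That reading corresponds to *a scientist* > *every sketch*.
That is the surface-scope ordering, which is always one of the available readings — island constraints only ever restrict inverse scope.

Yes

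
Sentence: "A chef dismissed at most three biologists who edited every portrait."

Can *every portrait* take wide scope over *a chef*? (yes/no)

*every portrait* sits inside the relative clause *who edited every portrait* modifying *at most three biologists*.
Relative clauses are scope islands: a quantifier cannot QR out of a relative clause to take scope in the matrix clause.
So *every portrait* cannot raise to a position above *a chef*.

No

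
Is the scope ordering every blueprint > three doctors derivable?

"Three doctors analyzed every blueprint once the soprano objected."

Yes

*every blueprint* is a matrix argument; the adjunct is an island but the target quantifier is outside it.
QR within a single clause is free, so the lower quantifier may take scope over the higher one.
The sentence is scopally ambiguous between *three doctors* > *every blueprint* and *every blueprint* > *three doctors*.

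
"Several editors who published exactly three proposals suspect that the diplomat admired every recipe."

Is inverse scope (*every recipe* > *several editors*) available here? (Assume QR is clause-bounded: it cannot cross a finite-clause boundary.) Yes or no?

No

Structurally, *every recipe* is inside the finite complement clause *that the diplomat admired every recipe*.
Finite CP is the ceiling for QR here, by assumption.
*every recipe* > *several editors* would require crossing that boundary, which is illicit.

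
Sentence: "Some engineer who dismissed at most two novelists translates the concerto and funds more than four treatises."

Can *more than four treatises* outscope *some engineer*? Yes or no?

The target quantifier *more than four treatises* is part of one conjunct of the coordinate structure (*funds more than four treatises*).
A quantifier cannot raise out of one conjunct of a coordination across the whole coordinate structure — the CSC applies to QR.
*more than four treatises* is confined to the island and cannot take scope over *some engineer*.

No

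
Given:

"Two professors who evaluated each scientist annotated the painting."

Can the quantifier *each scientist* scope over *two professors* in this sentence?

*each scientist* occurs within the relative clause *who evaluated each scientist*.
Relative clauses block scope extraction: QR cannot target a position outside the modified NP.
There is no licit LF on which *each scientist* c-commands *two professors*.

No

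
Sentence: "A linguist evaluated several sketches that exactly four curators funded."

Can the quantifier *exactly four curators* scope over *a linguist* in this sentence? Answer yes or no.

*exactly four curators* occurs within the relative clause *that exactly four curators funded* modifying *several sketches*.
The relative clause forms an island for QR, so the quantifier is confined to the head noun's restrictor.
*exactly four curators* > *a linguist* would require crossing that boundary, which is illicit.

No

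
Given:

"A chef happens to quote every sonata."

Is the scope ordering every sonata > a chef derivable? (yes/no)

*every sonata* is the object of the infinitival complement of a raising predicate; raising infinitives are transparent for QR, so the two DPs are in effect clausemates.
With no island boundary between them, the object can take inverse scope over the subject via ordinary QR within the clause.

Yes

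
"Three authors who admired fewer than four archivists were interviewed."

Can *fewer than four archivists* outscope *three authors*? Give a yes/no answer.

No

*fewer than four archivists* sits inside the relative clause *who admired fewer than four archivists*.
Quantifiers inside a relative clause are trapped there; the RC boundary blocks QR.
The inverse ordering *fewer than four archivists* > *three authors* is therefore underivable.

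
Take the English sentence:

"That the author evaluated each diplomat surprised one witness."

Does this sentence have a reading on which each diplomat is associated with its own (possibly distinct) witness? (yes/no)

The paraphrase describes the scope ordering *each diplomat* > *one witness*.
The DP *each diplomat* is contained in the sentential subject *that the author evaluated each diplomat*.
Clausal subjects are scope islands; QR from inside the subject into the matrix is barred.
So *each diplomat* cannot raise to a position above *one witness*.

No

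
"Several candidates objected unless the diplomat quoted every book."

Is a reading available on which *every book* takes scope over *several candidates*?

*every book* sits inside the adjunct clause *unless the diplomat quoted every book*.
The adjunct-island constraint bars QR out of an adverbial clause.
There is no licit LF on which *every book* c-commands *several candidates*.

No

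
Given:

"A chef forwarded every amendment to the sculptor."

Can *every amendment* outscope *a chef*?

Yes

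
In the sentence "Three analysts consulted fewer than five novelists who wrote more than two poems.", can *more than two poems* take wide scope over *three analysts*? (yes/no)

No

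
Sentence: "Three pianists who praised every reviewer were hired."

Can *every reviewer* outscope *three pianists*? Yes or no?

No

*every reviewer* is embedded in the relative clause *who praised every reviewer*.
A relative clause is a scope island — quantifier raising cannot cross its boundary.
So the wide-scope reading for *every reviewer* is blocked.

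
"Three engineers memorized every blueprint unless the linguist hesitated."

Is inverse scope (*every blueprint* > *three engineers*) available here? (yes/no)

Neither queried DP is inside the adjunct, so the adjunct-island constraint does not apply.
QR within a single clause is free, so the lower quantifier may take scope over the higher one.
The sentence is scopally ambiguous between *three engineers* > *every blueprint* and *every blueprint* > *three engineers*.

Yes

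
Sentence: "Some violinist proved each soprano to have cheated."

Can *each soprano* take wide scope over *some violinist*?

Yes

ECM infinitives lack a CP barrier, so *each soprano* can QR over the matrix subject *some violinist*.
Since no island is crossed, the inverse ordering is licensed alongside surface scope.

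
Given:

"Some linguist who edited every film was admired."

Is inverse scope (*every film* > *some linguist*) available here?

*every film* sits inside the relative clause *who edited every film*.
Relative clauses block scope extraction: QR cannot target a position outside the modified NP.
So *every film* cannot raise high enough to outscope *some linguist*; only the surface ordering *some linguist* > *every film* is available.
(Only the surface reading survives: one fixed linguist with respect to all the relevant films.)

No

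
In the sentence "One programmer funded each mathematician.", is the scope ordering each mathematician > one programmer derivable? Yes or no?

Yes

*one programmer* and *each mathematician* are co-arguments of the matrix verb, with nothing but a clause-internal boundary between them.
Ordinary QR to a clause-peripheral position gives the wide-scope LF for the lower DP.
So *each mathematician* > *one programmer* is among the available readings.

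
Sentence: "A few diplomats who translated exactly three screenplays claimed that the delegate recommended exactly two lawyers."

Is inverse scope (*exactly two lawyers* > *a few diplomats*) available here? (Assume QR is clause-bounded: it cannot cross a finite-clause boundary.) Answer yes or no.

The DP *exactly two lawyers* is contained in the finite complement clause *that the delegate recommended exactly two lawyers*.
QR is clause-bounded, so the finite complement is a scope island for the embedded quantifier.
Hence only narrow scope for *exactly two lawyers* (under *a few diplomats*) survives.

No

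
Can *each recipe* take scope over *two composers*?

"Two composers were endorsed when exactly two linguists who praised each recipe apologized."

*each recipe* is embedded in the relative clause *who praised each recipe*, which is itself inside the adjunct *when exactly two linguists who praised each recipe apologized*.
Nested islands: the RC island is itself inside an adjunct island, so wide scope is doubly excluded.
Hence only narrow scope for *each recipe* (under *two composers*) survives.

No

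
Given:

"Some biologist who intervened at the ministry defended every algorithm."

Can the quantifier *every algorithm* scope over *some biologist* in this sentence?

Yes

The RC *who intervened at the ministry* is an island, but *every algorithm* is not inside it — it is the matrix object, a clausemate of *some biologist*.
Clause-internal QR can adjoin the lower DP above the subject, yielding the inverse reading.
So *every algorithm* > *some biologist* is among the available readings.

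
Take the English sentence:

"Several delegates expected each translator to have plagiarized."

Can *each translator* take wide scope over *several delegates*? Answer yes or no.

Yes

This is an ECM construction: *each translator* is the infinitival subject, Case-marked by the matrix verb, and the infinitive is transparent for QR.
Ordinary QR to a clause-peripheral position gives the wide-scope LF for the lower DP.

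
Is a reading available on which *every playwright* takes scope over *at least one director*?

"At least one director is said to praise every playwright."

Yes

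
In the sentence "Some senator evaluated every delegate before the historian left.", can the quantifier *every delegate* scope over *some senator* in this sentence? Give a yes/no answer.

*every delegate* is a matrix argument; the adjunct is an island but the target quantifier is outside it.
Since no island is crossed, the inverse ordering is licensed alongside surface scope.
The sentence is scopally ambiguous between *some senator* > *every delegate* and *every delegate* > *some senator*.

Yes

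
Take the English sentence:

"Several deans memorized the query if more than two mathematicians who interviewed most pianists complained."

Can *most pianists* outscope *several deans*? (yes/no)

Structurally, *most pianists* is inside the relative clause *who interviewed most pianists*, which is itself inside the adjunct *if more than two mathematicians who interviewed most pianists complained*.
Even if one barrier were somehow void, the other would still block QR.
There is no licit LF on which *most pianists* c-commands *several deans*.

No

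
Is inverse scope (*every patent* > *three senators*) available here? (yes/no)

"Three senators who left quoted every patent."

Yes

The RC *who left* is an island, but *every patent* is not inside it — it is the matrix object, a clausemate of *three senators*.
Ordinary QR to a clause-peripheral position gives the wide-scope LF for the lower DP.
Both orderings are possible: *three senators* > *every patent* and *every patent* > *three senators*.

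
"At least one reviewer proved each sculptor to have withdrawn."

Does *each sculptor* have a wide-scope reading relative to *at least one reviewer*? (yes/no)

ECM infinitives lack a CP barrier, so *each sculptor* can QR over the matrix subject *at least one reviewer*.
Clause-internal QR can adjoin the lower DP above the subject, yielding the inverse reading.

Yes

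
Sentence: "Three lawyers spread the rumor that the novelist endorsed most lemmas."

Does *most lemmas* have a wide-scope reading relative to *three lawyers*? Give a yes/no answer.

The target quantifier *most lemmas* is part of the complex NP *the rumor that the novelist endorsed most lemmas*.
The complex NP is opaque for QR — the quantifier is frozen inside the noun's complement.
Hence only narrow scope for *most lemmas* (under *three lawyers*) survives.

No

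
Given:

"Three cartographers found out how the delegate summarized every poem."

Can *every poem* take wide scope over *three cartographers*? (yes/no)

No

*every poem* sits inside the embedded question *how the delegate summarized every poem*.
An indirect question is a wh-island; the filled [Spec,CP] blocks QR across the CP edge.
The inverse ordering *every poem* > *three cartographers* is therefore underivable.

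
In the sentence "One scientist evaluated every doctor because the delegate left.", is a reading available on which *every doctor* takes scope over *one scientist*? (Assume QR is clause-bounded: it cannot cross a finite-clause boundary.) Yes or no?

Yes

Although there is an adjunct clause, *every doctor* is in the main clause, not inside the adjunct.
Clause-internal QR can adjoin the lower DP above the subject, yielding the inverse reading.
The sentence is scopally ambiguous between *one scientist* > *every doctor* and *every doctor* > *one scientist*.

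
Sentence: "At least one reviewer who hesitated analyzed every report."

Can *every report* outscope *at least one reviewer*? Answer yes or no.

*every report* sits in the matrix clause, not in the relative clause on *at least one reviewer*.
Since no island is crossed, the inverse ordering is licensed alongside surface scope.
Both orderings are possible: *at least one reviewer* > *every report* and *every report* > *at least one reviewer*.

Yes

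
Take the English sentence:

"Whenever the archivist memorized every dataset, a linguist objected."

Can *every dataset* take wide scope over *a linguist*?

No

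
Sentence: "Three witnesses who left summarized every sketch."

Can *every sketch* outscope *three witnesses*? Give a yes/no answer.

Yes

*every sketch* sits in the matrix clause, not in the relative clause on *three witnesses*.
No island intervenes, so both surface and inverse scope are derivable.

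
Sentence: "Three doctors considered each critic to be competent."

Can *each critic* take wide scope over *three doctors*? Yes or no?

Yes

ECM infinitives lack a CP barrier, so *each critic* can QR over the matrix subject *three doctors*.
Ordinary QR to a clause-peripheral position gives the wide-scope LF for the lower DP.
The sentence is scopally ambiguous between *three doctors* > *each critic* and *each critic* > *three doctors*.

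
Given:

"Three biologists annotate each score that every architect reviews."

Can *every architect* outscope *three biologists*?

No

*every architect* sits inside the relative clause *that every architect reviews* modifying *each score*.
A relative clause is a scope island — quantifier raising cannot cross its boundary.
So the wide-scope reading for *every architect* is blocked.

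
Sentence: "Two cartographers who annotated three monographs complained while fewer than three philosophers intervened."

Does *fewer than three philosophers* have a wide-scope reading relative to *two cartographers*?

*fewer than three philosophers* occurs within the adjunct clause *while fewer than three philosophers intervened*.
The adjunct-island constraint bars QR out of an adverbial clause.
So *fewer than three philosophers* cannot raise to a position above *two cartographers*.

No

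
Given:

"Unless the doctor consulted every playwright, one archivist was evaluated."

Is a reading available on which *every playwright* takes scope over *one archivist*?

No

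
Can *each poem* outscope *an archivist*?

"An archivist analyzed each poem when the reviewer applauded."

The adjunct island is irrelevant here — *each poem* and *an archivist* are both in the matrix clause.
QR within a single clause is free, so the lower quantifier may take scope over the higher one.
So *each poem* > *an archivist* is among the available readings.

Yes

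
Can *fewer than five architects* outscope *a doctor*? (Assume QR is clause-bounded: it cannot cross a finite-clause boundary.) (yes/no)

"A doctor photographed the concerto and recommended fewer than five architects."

*fewer than five architects* occurs within one conjunct of the coordinate structure (*recommended fewer than five architects*).
A quantifier cannot raise out of one conjunct of a coordination across the whole coordinate structure — the CSC applies to QR.
So *fewer than five architects* cannot raise to a position above *a doctor*.

No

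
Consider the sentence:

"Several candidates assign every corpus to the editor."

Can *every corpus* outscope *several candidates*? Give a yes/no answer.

Yes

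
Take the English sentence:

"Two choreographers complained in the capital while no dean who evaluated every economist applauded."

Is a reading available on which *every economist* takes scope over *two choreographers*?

No

Structurally, *every economist* is inside the relative clause *who evaluated every economist*, which is itself inside the adjunct *while no dean who evaluated every economist applauded*.
The quantifier would have to escape first the RC and then the adjunct — two independent island violations.
There is no licit LF on which *every economist* c-commands *two choreographers*.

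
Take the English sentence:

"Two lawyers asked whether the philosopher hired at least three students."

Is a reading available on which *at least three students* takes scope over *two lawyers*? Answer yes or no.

No

*at least three students* sits inside the embedded question *whether the philosopher hired at least three students*.
The wh-island constraint blocks QR out of an embedded interrogative.
*at least three students* > *two lawyers* would require crossing that boundary, which is illicit.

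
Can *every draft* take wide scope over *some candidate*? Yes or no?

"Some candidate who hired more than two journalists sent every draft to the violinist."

Although the sentence contains a relative clause (*who hired more than two journalists*), *every draft* is outside it, in the matrix VP.
No island intervenes, so both surface and inverse scope are derivable.
The sentence is scopally ambiguous between *some candidate* > *every draft* and *every draft* > *some candidate*.

Yes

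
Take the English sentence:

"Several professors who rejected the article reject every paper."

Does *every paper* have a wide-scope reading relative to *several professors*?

*every paper* sits in the matrix clause, not in the relative clause on *several professors*.
No island intervenes, so both surface and inverse scope are derivable.

Yes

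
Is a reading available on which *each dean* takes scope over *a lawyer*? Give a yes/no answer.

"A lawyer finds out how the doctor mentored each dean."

No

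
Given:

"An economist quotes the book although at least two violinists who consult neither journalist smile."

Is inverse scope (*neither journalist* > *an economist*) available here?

No

*neither journalist* occurs within the relative clause *who consult neither journalist*, which is itself inside the adjunct *although at least two violinists who consult neither journalist smile*.
Two island boundaries intervene — the relative clause and the adjunct. Either alone would block QR.
Hence only narrow scope for *neither journalist* (under *an economist*) survives.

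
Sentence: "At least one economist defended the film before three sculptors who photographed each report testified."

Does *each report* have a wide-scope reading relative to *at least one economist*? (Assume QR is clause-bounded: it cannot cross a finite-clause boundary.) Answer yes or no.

The DP *each report* is contained in the relative clause *who photographed each report*, which is itself inside the adjunct *before three sculptors who photographed each report testified*.
Both the relative clause and the enclosing adjunct are scope islands; QR cannot cross either.
So *each report* cannot raise high enough to outscope *at least one economist*; only the surface ordering *at least one economist* > *each report* is available.
(Only the surface reading survives: one fixed economist with respect to all the relevant reports.)

No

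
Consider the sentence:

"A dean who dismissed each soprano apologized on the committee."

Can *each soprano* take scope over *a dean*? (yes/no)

*each soprano* is embedded in the relative clause *who dismissed each soprano*.
A relative clause is a scope island — quantifier raising cannot cross its boundary.
So *each soprano* cannot raise high enough to outscope *a dean*; only the surface ordering *a dean* > *each soprano* is available.
(Only the surface reading survives: one fixed dean with respect to all the relevant sopranos.)

No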